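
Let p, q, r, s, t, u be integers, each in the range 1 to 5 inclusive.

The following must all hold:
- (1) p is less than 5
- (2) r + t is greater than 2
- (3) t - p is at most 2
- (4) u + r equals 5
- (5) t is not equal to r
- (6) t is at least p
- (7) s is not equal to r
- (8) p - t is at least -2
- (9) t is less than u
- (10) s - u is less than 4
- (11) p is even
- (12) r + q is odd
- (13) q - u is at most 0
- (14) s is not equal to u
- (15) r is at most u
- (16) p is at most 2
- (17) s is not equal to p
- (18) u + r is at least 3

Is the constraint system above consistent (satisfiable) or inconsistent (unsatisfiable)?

Satisfiable

Take p = 2, q = 4, r = 1, s = 5, t = 3, u = 4. Then constraint 2: r + t = 4; constraint 3: t - p = 1, and every other listed constraint is also met.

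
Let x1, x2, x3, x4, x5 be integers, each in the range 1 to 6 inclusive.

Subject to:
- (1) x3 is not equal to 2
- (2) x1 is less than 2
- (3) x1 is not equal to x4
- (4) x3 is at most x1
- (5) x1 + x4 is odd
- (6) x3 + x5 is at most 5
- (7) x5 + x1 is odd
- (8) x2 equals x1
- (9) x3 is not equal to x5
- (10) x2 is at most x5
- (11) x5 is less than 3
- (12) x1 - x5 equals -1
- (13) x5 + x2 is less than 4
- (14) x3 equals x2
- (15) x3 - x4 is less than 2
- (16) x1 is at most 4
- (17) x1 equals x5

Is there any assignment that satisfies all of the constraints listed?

Unsatisfiable

From constraints 8, 14, and 17, x3 = x2 = x1 = x5, so x3 = x5. But constraint 9 says x3 ≠ x5. Contradiction.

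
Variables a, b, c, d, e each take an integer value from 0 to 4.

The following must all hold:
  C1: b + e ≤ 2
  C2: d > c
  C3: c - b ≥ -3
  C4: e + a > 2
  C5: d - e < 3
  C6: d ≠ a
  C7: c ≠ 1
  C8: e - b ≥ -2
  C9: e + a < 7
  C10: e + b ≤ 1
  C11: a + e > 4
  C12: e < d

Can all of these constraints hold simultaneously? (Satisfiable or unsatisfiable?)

Satisfiable

Setting (a, b, c, d, e) = (4, 0, 0, 2, 1) satisfies everything: constraint 1: b + e = 1; constraint 3: c - b = 0, and the others follow.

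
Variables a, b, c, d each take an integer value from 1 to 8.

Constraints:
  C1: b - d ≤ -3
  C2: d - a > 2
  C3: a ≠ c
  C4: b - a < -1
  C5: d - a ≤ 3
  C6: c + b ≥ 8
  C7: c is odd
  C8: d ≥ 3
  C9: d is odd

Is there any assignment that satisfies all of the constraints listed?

Try a = 4, b = 1, c = 7, d = 7.
Check constraint 1: b - d = -6; constraint 2: d - a = 3; constraint 4: b - a = -3. The remaining constraints are straightforward to verify.

Satisfiable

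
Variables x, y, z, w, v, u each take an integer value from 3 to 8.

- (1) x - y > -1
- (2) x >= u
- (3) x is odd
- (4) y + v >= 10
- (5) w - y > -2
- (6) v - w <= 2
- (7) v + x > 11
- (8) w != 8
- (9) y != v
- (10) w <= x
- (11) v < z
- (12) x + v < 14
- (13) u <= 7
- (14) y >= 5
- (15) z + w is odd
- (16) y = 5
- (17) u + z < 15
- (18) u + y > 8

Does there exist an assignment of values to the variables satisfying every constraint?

Satisfiable

Take x = 7, y = 5, z = 7, w = 6, v = 6, u = 6. Then constraint 1: x - y = 2; constraint 4: y + v = 11, and every other listed constraint is also met.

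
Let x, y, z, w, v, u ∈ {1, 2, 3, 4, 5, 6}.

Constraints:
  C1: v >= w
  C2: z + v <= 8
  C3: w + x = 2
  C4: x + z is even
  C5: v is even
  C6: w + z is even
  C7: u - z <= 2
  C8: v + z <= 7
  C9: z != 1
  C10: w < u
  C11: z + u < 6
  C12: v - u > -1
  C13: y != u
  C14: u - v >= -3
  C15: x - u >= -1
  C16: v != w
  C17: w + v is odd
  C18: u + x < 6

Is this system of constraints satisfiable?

Setting (x, y, z, w, v, u) = (1, 6, 3, 1, 2, 2) satisfies everything: constraint 2: z + v = 5; constraint 3: w + x = 2; constraint 7: u - z = -1, and the others follow.

Satisfiable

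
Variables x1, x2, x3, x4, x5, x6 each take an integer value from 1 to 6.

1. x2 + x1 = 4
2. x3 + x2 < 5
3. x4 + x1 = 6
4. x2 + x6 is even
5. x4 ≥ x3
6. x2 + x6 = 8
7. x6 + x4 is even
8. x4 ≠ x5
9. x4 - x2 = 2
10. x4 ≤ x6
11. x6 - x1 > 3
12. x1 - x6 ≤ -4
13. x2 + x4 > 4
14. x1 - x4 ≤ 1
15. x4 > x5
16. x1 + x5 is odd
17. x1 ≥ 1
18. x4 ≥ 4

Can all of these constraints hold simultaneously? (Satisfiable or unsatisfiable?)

Take x1 = 2, x2 = 2, x3 = 2, x4 = 4, x5 = 3, x6 = 6. Then constraint 1: x2 + x1 = 4; constraint 2: x3 + x2 = 4; constraint 3: x4 + x1 = 6, and every other listed constraint is also met.

Satisfiable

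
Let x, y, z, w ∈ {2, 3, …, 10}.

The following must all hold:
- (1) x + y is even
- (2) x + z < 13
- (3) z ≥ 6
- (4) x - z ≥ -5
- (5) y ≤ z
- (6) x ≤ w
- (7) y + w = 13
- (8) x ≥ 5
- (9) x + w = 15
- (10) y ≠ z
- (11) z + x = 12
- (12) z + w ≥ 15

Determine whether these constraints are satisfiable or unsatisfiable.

Satisfiable

One satisfying assignment is x = 5, y = 3, z = 7, w = 10.
For the less obvious constraints — constraint 2: x + z = 12; constraint 4: x - z = -2; constraint 7: y + w = 13 — and the others hold by inspection.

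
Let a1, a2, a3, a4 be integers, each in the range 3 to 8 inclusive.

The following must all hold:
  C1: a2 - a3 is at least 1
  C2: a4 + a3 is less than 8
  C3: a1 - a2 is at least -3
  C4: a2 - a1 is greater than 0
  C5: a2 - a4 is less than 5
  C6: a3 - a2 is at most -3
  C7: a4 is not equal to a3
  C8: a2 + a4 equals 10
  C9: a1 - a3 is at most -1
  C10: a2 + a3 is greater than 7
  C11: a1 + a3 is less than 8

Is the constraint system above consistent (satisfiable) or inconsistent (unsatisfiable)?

Unsatisfiable

Constraints 3, 6, and 9 give a2 − a3 ≥ 3, a3 − a1 ≥ 1, a1 − a2 ≥ -3.
Adding all 3 inequalities: the left sides telescope to 0, and the right sides sum to 3 + 1 + (-3) = 1. So 0 ≥ 1, which is false.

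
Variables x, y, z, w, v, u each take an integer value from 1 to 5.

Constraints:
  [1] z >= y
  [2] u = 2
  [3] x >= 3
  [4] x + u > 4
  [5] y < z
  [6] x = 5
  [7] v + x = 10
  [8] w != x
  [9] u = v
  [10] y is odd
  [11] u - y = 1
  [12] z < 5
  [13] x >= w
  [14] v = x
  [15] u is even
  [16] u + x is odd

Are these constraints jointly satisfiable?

Unsatisfiable

Constraint 2 fixes u = 2 and constraint 6 fixes x = 5. Constraints 9 and 14 give u = v = x, so u = x. But 2 ≠ 5 — contradiction.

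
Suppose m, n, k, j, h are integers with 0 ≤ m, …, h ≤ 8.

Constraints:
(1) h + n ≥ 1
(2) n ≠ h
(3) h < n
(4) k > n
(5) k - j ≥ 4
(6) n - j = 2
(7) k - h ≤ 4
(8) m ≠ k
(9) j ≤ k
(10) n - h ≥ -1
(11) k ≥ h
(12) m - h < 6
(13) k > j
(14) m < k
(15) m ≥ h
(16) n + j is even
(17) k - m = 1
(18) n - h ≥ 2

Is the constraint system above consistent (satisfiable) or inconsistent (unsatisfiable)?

Try m = 4, n = 3, k = 5, j = 1, h = 1.
Check constraint 1: h + n = 4; constraint 5: k - j = 4. The remaining constraints are straightforward to verify.

Satisfiable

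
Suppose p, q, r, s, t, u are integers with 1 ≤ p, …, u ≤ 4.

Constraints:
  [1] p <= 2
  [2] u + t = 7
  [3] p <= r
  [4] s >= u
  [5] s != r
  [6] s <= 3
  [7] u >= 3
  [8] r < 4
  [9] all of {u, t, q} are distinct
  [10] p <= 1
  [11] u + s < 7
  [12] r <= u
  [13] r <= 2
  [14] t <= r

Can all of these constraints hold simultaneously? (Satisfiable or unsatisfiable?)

From constraints 4 and 6: u ≤ s ≤ 3. From constraints 13 and 14: t ≤ r ≤ 2. Hence u + t ≤ 5. But constraint 2 requires u + t = 7, and 7 > 5. Contradiction.

Unsatisfiable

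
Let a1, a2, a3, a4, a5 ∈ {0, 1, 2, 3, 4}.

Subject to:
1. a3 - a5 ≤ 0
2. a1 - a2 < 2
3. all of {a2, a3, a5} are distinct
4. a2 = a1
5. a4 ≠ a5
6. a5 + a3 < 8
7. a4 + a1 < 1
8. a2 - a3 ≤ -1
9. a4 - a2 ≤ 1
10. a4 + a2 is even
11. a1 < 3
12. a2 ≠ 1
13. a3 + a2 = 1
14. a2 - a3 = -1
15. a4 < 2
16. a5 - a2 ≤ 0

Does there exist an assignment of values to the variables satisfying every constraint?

Constraints 1, 8, and 16 give a3 − a2 ≥ 1, a2 − a5 ≥ 0, a5 − a3 ≥ 0.
Adding all 3 inequalities: the left sides telescope to 0, and the right sides sum to 1 + 0 + 0 = 1. So 0 ≥ 1, which is false.

Unsatisfiable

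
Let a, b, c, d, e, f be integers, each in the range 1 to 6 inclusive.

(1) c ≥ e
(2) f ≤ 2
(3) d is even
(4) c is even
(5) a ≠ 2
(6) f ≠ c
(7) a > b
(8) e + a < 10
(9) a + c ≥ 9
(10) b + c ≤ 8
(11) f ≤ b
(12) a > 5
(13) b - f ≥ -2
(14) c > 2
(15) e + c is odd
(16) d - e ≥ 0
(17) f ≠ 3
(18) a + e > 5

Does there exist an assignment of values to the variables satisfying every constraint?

Satisfiable

Try a = 6, b = 1, c = 4, d = 4, e = 1, f = 1.
Check constraint 8: e + a = 7; constraint 9: a + c = 10; constraint 10: b + c = 5. The remaining constraints are straightforward to verify.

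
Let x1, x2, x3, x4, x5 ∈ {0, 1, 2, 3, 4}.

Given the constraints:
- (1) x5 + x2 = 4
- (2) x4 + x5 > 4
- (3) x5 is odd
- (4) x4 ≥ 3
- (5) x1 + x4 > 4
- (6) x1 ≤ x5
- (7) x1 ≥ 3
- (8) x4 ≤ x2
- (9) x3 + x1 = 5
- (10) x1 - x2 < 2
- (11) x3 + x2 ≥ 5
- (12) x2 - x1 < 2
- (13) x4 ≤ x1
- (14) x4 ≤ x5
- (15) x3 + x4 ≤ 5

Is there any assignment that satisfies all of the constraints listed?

From constraints 6 and 7: x5 ≥ x1 ≥ 3. From constraints 4 and 8: x2 ≥ x4 ≥ 3. Hence x5 + x2 ≥ 6. But constraint 1 requires x5 + x2 = 4, and 4 < 6. Contradiction.

Unsatisfiable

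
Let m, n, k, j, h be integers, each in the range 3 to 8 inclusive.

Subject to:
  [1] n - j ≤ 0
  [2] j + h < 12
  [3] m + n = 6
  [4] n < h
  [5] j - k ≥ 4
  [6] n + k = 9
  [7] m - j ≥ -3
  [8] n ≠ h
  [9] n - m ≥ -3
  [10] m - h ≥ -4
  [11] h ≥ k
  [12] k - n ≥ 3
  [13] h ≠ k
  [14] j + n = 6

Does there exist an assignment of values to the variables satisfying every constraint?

Unsatisfiable

Constraints 5, 7, 9, and 12 give k − n ≥ 3, n − m ≥ -3, m − j ≥ -3, j − k ≥ 4.
Adding all 4 inequalities: the left sides telescope to 0, and the right sides sum to 3 + (-3) + (-3) + 4 = 1. So 0 ≥ 1, which is false.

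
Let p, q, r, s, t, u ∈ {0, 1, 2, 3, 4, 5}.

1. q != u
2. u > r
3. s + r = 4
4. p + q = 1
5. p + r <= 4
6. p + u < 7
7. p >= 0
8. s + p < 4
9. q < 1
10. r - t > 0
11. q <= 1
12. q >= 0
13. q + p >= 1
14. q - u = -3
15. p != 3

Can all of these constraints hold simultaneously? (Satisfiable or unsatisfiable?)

Setting (p, q, r, s, t, u) = (1, 0, 2, 2, 1, 3) satisfies everything: constraint 3: s + r = 4; constraint 4: p + q = 1; constraint 5: p + r = 3, and the others follow.

Satisfiable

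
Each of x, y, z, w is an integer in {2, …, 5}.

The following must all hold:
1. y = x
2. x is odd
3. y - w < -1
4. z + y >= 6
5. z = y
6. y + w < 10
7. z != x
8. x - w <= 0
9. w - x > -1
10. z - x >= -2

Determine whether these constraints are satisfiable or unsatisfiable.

From constraints 1 and 5, z = y = x, so z = x. But constraint 7 says z ≠ x. Contradiction.

Unsatisfiable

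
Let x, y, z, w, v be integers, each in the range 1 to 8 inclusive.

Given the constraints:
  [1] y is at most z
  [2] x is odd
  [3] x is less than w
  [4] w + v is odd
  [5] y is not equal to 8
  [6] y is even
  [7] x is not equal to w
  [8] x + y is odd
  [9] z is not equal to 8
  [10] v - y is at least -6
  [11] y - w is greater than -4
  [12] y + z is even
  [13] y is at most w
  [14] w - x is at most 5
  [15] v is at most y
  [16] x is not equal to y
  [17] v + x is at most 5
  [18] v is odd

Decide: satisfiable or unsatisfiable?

Satisfiable

The assignment x = 1, y = 4, z = 6, w = 6, v = 1 works:
  constraint 10 holds since v - y = -3.
  constraint 11 holds since y - w = -2.
  constraint 14 holds since w - x = 5.
The rest check out directly.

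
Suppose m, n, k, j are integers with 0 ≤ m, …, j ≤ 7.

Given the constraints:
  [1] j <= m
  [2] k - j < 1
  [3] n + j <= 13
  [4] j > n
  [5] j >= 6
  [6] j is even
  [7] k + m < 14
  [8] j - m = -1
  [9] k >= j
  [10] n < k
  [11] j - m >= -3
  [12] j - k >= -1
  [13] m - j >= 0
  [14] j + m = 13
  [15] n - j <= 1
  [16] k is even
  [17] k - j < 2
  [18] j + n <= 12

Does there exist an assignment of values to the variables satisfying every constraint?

Try m = 7, n = 4, k = 6, j = 6.
Check constraint 2: k - j = 0; constraint 3: n + j = 10; constraint 7: k + m = 13. The remaining constraints are straightforward to verify.

Satisfiable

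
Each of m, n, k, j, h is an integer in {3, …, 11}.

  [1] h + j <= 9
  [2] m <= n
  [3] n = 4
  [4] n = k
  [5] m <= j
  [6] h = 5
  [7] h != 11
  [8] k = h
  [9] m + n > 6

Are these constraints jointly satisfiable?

Constraint 3 fixes n = 4 and constraint 6 fixes h = 5. Constraints 4 and 8 give n = k = h, so n = h. But 4 ≠ 5 — contradiction.

Unsatisfiable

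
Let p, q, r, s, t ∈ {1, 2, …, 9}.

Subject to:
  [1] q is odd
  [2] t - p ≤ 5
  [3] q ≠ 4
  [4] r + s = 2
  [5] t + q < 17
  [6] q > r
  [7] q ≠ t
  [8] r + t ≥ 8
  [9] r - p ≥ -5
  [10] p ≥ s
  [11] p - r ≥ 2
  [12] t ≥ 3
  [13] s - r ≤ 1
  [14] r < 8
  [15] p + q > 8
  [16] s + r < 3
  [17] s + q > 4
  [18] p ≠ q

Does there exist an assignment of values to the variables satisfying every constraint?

Setting (p, q, r, s, t) = (6, 5, 1, 1, 9) satisfies everything: constraint 2: t - p = 3; constraint 4: r + s = 2, and the others follow.

Satisfiable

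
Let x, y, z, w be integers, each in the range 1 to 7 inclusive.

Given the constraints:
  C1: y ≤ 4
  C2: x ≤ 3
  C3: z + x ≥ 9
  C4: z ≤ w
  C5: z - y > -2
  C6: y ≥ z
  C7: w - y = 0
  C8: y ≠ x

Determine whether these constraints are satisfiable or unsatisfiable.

From constraints 1 and 6: z ≤ y ≤ 4. From constraint 2: x ≤ 3. Hence z + x ≤ 7. But constraint 3 requires z + x ≥ 9, and 9 > 7. Contradiction.

Unsatisfiable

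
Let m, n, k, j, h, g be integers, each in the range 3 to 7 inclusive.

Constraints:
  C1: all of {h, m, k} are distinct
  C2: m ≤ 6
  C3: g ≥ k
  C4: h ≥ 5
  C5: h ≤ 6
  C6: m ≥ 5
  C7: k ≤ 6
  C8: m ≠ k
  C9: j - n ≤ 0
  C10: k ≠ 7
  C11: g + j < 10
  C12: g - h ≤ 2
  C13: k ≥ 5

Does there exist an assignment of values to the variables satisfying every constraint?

Constraints 2, 4, 5, 6, 7, and 13 confine each of h, m, k to the 2 values {5, 6}.
Constraint 1 requires all 3 of them to be distinct, but only 2 values are available — impossible by the pigeonhole principle.

Unsatisfiable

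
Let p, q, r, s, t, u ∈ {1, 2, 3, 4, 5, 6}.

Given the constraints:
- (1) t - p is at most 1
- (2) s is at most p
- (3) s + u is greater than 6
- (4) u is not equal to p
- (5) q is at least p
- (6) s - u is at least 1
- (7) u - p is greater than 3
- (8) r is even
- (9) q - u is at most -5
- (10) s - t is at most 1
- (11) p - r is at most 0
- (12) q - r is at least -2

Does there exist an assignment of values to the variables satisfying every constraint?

Unsatisfiable

Constraints 1, 6, 9, 10, 11, and 12 give q − r ≥ -2, r − p ≥ 0, p − t ≥ -1, t − s ≥ -1, s − u ≥ 1, u − q ≥ 5.
Adding all 6 inequalities: the left sides telescope to 0, and the right sides sum to (-2) + 0 + (-1) + (-1) + 1 + 5 = 2. So 0 ≥ 2, which is false.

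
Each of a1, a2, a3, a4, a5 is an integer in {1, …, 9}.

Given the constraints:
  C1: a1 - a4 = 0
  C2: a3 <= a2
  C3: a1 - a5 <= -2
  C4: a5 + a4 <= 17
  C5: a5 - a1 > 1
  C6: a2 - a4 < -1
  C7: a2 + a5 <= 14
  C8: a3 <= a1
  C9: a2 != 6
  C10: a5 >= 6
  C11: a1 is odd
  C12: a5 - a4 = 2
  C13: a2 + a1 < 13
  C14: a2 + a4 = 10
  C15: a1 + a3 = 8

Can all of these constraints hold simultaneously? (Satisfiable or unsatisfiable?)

Satisfiable

Try a1 = 7, a2 = 3, a3 = 1, a4 = 7, a5 = 9.
Check constraint 1: a1 - a4 = 0; constraint 3: a1 - a5 = -2; constraint 4: a5 + a4 = 16. The remaining constraints are straightforward to verify.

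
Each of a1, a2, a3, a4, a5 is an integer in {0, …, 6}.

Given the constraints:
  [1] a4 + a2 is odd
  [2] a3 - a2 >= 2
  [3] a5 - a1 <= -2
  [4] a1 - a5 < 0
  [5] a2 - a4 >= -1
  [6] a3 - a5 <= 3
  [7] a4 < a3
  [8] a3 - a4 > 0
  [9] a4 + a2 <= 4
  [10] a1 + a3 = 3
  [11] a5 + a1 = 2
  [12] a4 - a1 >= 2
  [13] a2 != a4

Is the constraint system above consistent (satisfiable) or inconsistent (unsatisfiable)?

Unsatisfiable

Constraints 2, 3, 5, 6, and 12 give a3 − a2 ≥ 2, a2 − a4 ≥ -1, a4 − a1 ≥ 2, a1 − a5 ≥ 2, a5 − a3 ≥ -3.
Adding all 5 inequalities: the left sides telescope to 0, and the right sides sum to 2 + (-1) + 2 + 2 + (-3) = 2. So 0 ≥ 2, which is false.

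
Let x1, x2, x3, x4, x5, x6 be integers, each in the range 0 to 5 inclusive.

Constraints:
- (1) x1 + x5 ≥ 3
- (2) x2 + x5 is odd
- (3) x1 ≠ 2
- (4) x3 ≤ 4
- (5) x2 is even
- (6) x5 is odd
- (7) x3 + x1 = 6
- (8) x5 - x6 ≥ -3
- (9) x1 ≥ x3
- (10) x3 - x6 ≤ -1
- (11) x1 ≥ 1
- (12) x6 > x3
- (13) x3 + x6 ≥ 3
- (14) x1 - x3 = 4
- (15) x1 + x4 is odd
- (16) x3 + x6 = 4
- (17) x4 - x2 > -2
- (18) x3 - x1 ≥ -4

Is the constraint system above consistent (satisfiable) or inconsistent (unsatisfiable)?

Setting (x1, x2, x3, x4, x5, x6) = (5, 4, 1, 4, 1, 3) satisfies everything: constraint 1: x1 + x5 = 6; constraint 7: x3 + x1 = 6; constraint 8: x5 - x6 = -2, and the others follow.

Satisfiable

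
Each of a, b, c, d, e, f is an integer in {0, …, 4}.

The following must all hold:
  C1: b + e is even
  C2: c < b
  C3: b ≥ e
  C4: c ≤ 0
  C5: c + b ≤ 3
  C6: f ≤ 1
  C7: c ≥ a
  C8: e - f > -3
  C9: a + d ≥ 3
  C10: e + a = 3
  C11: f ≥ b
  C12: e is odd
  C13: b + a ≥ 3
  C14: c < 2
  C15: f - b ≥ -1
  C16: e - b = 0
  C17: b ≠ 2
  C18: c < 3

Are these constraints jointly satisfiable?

From constraints 6 and 11: b ≤ f ≤ 1. From constraints 4 and 7: a ≤ c ≤ 0. Hence b + a ≤ 1. But constraint 13 requires b + a ≥ 3, and 3 > 1. Contradiction.

Unsatisfiable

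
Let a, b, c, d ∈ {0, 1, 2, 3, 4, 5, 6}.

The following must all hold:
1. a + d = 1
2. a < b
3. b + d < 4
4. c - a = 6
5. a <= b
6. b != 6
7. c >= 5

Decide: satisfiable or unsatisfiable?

Take a = 0, b = 2, c = 6, d = 1. Then constraint 1: a + d = 1; constraint 3: b + d = 3, and every other listed constraint is also met.

Satisfiable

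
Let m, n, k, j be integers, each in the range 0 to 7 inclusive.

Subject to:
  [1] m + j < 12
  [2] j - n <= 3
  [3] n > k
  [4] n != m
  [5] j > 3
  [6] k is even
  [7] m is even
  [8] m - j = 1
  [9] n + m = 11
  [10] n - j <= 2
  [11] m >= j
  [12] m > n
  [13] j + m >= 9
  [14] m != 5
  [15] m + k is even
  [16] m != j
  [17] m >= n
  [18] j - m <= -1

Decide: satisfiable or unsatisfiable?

One satisfying assignment is m = 6, n = 5, k = 2, j = 5.
For the less obvious constraints — constraint 1: m + j = 11; constraint 2: j - n = 0 — and the others hold by inspection.

Satisfiable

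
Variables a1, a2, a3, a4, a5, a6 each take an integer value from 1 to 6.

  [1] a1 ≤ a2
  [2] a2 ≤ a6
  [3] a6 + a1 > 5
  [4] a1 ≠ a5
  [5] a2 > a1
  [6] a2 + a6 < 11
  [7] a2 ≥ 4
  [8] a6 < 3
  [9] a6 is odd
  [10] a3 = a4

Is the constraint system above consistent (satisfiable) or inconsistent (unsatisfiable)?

From constraints 2 and 7: a6 ≥ a2 and a2 ≥ 4, so a6 ≥ 4. From constraint 8: a6 ≤ 2. But 2 < 4, so no value of a6 works.

Unsatisfiable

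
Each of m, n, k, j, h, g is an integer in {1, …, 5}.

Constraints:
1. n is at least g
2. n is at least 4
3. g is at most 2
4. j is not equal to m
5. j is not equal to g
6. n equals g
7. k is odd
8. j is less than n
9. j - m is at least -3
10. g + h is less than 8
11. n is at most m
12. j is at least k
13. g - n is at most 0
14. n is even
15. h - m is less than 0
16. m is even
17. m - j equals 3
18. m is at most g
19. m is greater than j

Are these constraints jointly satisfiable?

Unsatisfiable

From constraints 2 and 11: m ≥ n and n ≥ 4, so m ≥ 4. From constraints 3 and 18: m ≤ g and g ≤ 2, so m ≤ 2. But 2 < 4, so no value of m works.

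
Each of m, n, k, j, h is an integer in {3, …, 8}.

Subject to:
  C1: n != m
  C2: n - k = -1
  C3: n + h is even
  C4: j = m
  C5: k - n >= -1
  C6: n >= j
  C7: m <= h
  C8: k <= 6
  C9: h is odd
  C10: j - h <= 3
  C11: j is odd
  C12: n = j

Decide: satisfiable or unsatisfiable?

Unsatisfiable

From constraints 4 and 12, n = j = m, so n = m. But constraint 1 says n ≠ m. Contradiction.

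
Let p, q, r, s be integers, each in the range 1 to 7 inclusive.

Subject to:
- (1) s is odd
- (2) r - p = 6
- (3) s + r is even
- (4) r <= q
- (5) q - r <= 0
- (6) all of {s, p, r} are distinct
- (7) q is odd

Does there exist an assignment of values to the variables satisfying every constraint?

Satisfiable

Setting (p, q, r, s) = (1, 7, 7, 3) satisfies everything: constraint 2: r - p = 6; constraint 5: q - r = 0; constraint 6: values 3, 1, 7 are distinct, and the others follow.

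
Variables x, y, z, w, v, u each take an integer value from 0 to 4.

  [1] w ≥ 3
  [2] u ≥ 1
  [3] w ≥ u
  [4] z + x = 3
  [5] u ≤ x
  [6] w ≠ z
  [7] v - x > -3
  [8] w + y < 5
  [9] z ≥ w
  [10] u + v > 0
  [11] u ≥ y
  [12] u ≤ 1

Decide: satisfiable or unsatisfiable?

Unsatisfiable

From constraints 1 and 9: z ≥ w ≥ 3. From constraints 2 and 5: x ≥ u ≥ 1. Hence z + x ≥ 4. But constraint 4 requires z + x = 3, and 3 < 4. Contradiction.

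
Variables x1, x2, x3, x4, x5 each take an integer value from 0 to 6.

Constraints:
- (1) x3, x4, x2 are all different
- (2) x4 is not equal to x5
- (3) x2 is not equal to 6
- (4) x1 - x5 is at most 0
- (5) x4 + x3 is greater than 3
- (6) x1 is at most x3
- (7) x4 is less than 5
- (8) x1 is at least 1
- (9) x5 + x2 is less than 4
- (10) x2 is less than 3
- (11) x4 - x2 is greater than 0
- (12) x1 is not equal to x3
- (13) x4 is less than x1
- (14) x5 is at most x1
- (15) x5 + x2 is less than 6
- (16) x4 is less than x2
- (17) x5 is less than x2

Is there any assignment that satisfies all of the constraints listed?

Constraints 4, 11, 13, and 17 give x5 < x2, x2 < x4, x4 < x1, x1 ≤ x5. Chaining: x5 < x2 < x4 < x1 ≤ x5, which forces x5 < x5 — impossible.

Unsatisfiable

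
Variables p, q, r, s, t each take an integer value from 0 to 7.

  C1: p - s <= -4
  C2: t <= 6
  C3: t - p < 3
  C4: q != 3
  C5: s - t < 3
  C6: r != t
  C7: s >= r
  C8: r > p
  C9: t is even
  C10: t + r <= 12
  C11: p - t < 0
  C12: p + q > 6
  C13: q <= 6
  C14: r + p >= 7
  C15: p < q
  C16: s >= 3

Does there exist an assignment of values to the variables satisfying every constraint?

Satisfiable

Setting (p, q, r, s, t) = (2, 6, 6, 6, 4) satisfies everything: constraint 1: p - s = -4; constraint 3: t - p = 2, and the others follow.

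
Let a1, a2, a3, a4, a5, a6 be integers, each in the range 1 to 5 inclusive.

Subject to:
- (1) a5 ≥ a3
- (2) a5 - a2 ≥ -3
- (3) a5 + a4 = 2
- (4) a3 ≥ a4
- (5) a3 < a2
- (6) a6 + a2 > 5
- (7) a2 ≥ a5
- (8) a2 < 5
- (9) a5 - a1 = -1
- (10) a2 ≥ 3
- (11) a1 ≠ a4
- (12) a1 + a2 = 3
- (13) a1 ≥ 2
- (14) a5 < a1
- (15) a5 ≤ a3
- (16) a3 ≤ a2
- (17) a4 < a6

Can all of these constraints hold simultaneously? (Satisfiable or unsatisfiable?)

From constraint 13: a1 ≥ 2. From constraint 10: a2 ≥ 3. Hence a1 + a2 ≥ 5. But constraint 12 requires a1 + a2 = 3, and 3 < 5. Contradiction.

Unsatisfiable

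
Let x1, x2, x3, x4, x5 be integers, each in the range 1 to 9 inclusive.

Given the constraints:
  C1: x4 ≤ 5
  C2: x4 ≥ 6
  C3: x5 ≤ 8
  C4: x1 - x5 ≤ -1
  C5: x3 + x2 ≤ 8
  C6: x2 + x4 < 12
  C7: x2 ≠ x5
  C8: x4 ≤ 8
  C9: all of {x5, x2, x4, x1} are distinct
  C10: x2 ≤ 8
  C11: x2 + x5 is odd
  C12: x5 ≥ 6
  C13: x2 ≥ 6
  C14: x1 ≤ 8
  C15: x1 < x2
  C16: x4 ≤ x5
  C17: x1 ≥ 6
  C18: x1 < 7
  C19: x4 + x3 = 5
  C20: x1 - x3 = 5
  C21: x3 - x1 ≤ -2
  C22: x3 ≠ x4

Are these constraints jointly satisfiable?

Constraints 2, 3, 8, 10, 12, 13, 14, and 17 confine each of x5, x2, x4, x1 to the 3 values {6, …, 8}.
Constraint 9 requires all 4 of them to be distinct, but only 3 values are available — impossible by the pigeonhole principle.

Unsatisfiable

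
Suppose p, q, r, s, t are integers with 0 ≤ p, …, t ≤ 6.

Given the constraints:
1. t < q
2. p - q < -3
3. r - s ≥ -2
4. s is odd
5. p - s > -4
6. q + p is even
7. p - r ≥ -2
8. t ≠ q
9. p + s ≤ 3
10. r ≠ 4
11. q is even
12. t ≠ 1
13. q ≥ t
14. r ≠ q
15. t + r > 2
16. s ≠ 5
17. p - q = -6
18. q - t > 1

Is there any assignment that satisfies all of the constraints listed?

Satisfiable

The assignment p = 0, q = 6, r = 1, s = 3, t = 2 works:
  constraint 2 holds since p - q = -6.
  constraint 3 holds since r - s = -2.
The rest check out directly.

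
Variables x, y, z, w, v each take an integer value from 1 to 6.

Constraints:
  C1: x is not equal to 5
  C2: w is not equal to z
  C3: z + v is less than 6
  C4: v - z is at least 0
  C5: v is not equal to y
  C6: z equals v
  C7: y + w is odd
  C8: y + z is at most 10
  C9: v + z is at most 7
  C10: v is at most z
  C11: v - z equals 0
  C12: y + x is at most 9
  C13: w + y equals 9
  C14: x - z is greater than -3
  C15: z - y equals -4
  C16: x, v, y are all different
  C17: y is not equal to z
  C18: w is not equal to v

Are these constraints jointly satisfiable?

Satisfiable

Take x = 1, y = 6, z = 2, w = 3, v = 2. Then constraint 3: z + v = 4; constraint 4: v - z = 0, and every other listed constraint is also met.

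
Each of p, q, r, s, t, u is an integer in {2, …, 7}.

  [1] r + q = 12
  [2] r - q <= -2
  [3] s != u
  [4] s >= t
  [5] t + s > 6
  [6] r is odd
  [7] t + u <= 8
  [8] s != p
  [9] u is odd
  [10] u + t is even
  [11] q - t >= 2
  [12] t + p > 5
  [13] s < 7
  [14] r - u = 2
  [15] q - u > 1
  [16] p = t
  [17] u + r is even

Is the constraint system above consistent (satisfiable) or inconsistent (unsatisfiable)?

Try p = 3, q = 7, r = 5, s = 5, t = 3, u = 3.
Check constraint 1: r + q = 12; constraint 2: r - q = -2; constraint 5: t + s = 8. The remaining constraints are straightforward to verify.

Satisfiable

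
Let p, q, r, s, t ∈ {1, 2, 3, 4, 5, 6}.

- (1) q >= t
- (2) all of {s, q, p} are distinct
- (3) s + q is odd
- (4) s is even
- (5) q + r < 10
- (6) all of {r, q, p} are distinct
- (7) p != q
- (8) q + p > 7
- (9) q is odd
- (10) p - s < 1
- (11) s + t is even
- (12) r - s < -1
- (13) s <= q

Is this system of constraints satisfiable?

Satisfiable

Try p = 3, q = 5, r = 2, s = 4, t = 2.
Check constraint 5: q + r = 7; constraint 8: q + p = 8; constraint 10: p - s = -1. The remaining constraints are straightforward to verify.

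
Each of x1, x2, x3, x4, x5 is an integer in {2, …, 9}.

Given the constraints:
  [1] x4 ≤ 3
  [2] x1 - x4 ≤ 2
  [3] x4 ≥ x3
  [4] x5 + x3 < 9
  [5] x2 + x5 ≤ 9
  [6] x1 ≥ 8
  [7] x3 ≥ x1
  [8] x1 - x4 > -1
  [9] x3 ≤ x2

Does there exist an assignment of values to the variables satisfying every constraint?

From constraints 6 and 7: x3 ≥ x1 and x1 ≥ 8, so x3 ≥ 8. From constraints 1 and 3: x3 ≤ x4 and x4 ≤ 3, so x3 ≤ 3. But 3 < 8, so no value of x3 works.

Unsatisfiable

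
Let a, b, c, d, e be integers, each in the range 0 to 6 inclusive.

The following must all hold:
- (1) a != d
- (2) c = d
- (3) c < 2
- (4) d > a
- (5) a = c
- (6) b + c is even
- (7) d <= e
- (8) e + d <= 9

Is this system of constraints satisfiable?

From constraints 2 and 5, a = c = d, so a = d. But constraint 1 says a ≠ d. Contradiction.

Unsatisfiable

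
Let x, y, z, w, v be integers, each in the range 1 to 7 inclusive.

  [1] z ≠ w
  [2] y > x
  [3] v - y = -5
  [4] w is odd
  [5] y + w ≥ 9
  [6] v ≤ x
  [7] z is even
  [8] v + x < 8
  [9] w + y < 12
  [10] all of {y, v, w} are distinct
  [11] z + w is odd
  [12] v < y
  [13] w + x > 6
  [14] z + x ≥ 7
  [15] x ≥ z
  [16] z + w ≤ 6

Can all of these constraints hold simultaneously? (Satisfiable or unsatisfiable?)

Satisfiable

One satisfying assignment is x = 5, y = 7, z = 2, w = 3, v = 2.
For the less obvious constraints — constraint 3: v - y = -5; constraint 5: y + w = 10 — and the others hold by inspection.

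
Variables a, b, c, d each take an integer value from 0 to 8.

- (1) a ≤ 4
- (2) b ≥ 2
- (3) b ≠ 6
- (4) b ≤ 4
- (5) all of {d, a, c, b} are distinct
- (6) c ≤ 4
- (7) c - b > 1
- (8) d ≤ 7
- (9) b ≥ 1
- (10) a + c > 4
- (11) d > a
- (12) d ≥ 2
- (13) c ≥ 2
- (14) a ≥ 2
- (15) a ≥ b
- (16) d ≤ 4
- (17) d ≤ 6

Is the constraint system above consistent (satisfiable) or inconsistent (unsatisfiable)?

Unsatisfiable

Constraints 1, 2, 4, 6, 12, 13, 14, and 16 confine each of d, a, c, b to the 3 values {2, …, 4}.
Constraint 5 requires all 4 of them to be distinct, but only 3 values are available — impossible by the pigeonhole principle.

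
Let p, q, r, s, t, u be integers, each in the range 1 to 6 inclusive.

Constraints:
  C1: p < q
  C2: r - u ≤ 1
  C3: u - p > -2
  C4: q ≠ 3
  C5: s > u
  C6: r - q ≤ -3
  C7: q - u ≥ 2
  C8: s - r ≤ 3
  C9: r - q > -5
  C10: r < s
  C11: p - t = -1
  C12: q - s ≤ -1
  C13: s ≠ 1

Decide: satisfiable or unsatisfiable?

Constraints 6, 8, and 12 give q − r ≥ 3, r − s ≥ -3, s − q ≥ 1.
Adding all 3 inequalities: the left sides telescope to 0, and the right sides sum to 3 + (-3) + 1 = 1. So 0 ≥ 1, which is false.

Unsatisfiable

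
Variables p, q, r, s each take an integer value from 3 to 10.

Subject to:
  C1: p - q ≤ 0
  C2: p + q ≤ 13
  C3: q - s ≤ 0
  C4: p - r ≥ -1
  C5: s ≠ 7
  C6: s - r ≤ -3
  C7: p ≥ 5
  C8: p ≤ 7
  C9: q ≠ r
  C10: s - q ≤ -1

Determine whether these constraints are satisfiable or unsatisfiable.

Unsatisfiable

Constraints 1, 3, 4, and 6 give p − r ≥ -1, r − s ≥ 3, s − q ≥ 0, q − p ≥ 0.
Adding all 4 inequalities: the left sides telescope to 0, and the right sides sum to (-1) + 3 + 0 + 0 = 2. So 0 ≥ 2, which is false.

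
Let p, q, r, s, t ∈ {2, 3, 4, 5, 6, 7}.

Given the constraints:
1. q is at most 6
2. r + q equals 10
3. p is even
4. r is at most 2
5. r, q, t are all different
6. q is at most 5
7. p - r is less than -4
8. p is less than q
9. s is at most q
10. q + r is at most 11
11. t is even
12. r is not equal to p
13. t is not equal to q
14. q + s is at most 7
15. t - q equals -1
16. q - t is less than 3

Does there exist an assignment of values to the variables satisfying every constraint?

From constraint 4: r ≤ 2. From constraint 1: q ≤ 6. Hence r + q ≤ 8. But constraint 2 requires r + q = 10, and 10 > 8. Contradiction.

Unsatisfiable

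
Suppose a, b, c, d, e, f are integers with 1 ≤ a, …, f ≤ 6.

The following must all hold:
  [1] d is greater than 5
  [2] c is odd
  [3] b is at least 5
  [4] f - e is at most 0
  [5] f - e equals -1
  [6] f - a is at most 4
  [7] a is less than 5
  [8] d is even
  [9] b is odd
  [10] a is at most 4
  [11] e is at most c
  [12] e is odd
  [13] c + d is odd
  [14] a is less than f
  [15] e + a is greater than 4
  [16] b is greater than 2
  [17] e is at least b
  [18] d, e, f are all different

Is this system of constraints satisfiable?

Setting (a, b, c, d, e, f) = (1, 5, 5, 6, 5, 4) satisfies everything: constraint 4: f - e = -1; constraint 5: f - e = -1; constraint 6: f - a = 3, and the others follow.

Satisfiable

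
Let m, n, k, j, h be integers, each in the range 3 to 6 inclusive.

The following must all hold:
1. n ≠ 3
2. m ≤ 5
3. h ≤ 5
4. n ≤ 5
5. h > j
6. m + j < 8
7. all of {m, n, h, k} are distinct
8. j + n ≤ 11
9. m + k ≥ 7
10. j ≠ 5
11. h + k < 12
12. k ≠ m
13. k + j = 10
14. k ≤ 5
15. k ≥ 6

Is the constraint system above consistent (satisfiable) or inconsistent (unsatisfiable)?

Constraints 2, 3, 4, and 14 confine each of m, n, h, k to the 3 values {3, …, 5} (the domain already gives each ≥ 3).
Constraint 7 requires all 4 of them to be distinct, but only 3 values are available — impossible by the pigeonhole principle.

Unsatisfiable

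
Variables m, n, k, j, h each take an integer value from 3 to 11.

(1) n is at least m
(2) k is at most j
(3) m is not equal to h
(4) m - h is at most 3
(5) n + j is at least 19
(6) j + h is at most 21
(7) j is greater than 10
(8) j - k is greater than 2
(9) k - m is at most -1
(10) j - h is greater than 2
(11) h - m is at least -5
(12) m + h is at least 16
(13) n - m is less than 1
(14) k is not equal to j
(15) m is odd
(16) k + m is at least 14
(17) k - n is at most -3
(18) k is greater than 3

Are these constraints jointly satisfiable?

Satisfiable

The assignment m = 9, n = 9, k = 6, j = 11, h = 7 works:
  constraint 4 holds since m - h = 2.
  constraint 5 holds since n + j = 20.
The rest check out directly.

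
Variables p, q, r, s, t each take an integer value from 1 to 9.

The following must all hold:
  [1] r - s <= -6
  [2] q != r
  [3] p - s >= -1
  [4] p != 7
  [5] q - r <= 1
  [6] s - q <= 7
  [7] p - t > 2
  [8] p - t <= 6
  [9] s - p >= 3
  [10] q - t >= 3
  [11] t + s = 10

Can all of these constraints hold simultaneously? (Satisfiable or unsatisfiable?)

Unsatisfiable

Constraints 1, 3, 5, 8, and 10 give t − p ≥ -6, p − s ≥ -1, s − r ≥ 6, r − q ≥ -1, q − t ≥ 3.
Adding all 5 inequalities: the left sides telescope to 0, and the right sides sum to (-6) + (-1) + 6 + (-1) + 3 = 1. So 0 ≥ 1, which is false.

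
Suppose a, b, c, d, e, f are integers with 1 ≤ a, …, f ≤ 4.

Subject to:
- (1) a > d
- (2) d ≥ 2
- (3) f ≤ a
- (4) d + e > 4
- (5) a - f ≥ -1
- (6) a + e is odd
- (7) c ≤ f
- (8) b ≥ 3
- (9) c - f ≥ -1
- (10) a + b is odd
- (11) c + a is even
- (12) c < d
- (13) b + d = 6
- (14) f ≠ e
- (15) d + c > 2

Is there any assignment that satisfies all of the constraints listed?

Satisfiable

Try a = 3, b = 4, c = 1, d = 2, e = 4, f = 1.
Check constraint 4: d + e = 6; constraint 5: a - f = 2. The remaining constraints are straightforward to verify.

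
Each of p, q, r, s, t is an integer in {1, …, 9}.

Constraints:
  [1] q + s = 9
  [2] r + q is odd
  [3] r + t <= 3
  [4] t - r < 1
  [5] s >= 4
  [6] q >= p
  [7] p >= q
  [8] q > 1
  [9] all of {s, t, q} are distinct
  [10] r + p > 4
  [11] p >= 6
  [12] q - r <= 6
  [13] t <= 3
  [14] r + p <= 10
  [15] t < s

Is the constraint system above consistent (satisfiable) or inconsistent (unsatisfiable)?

Unsatisfiable

From constraints 6 and 11: q ≥ p ≥ 6. From constraint 5: s ≥ 4. Hence q + s ≥ 10. But constraint 1 requires q + s = 9, and 9 < 10. Contradiction.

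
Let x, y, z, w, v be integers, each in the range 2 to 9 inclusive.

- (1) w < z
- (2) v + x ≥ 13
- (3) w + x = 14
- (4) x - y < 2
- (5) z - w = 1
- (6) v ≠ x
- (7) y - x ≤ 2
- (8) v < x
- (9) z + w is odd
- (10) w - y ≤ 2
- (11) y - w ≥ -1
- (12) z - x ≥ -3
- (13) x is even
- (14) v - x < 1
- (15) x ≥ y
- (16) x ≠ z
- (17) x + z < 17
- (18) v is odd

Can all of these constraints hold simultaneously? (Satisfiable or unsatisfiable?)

Satisfiable

One satisfying assignment is x = 8, y = 7, z = 7, w = 6, v = 7.
For the less obvious constraints — constraint 2: v + x = 15; constraint 3: w + x = 14; constraint 4: x - y = 1 — and the others hold by inspection.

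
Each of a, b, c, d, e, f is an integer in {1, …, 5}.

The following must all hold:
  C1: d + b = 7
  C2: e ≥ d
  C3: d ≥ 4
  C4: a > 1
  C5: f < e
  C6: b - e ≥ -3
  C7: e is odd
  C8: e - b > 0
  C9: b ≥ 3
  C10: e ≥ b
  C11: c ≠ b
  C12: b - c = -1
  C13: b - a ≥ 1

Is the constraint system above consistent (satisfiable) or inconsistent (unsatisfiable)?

Setting (a, b, c, d, e, f) = (2, 3, 4, 4, 5, 1) satisfies everything: constraint 1: d + b = 7; constraint 6: b - e = -2, and the others follow.

Satisfiable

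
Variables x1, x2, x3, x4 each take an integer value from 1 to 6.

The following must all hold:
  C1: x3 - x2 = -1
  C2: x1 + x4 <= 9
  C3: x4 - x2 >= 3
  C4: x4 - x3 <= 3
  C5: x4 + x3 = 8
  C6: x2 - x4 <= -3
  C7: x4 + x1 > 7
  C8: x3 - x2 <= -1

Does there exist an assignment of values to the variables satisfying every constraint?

Unsatisfiable

Constraints 4, 6, and 8 give x4 − x2 ≥ 3, x2 − x3 ≥ 1, x3 − x4 ≥ -3.
Adding all 3 inequalities: the left sides telescope to 0, and the right sides sum to 3 + 1 + (-3) = 1. So 0 ≥ 1, which is false.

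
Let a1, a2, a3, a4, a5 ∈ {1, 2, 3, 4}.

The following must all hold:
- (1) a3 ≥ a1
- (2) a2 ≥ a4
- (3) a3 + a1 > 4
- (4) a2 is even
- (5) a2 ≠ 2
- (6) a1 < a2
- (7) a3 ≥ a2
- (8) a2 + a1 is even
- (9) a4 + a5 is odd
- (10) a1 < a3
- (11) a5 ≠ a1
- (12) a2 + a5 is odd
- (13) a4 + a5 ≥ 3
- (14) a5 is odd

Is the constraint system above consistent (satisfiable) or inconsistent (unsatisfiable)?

Try a1 = 2, a2 = 4, a3 = 4, a4 = 2, a5 = 3.
Check constraint 3: a3 + a1 = 6; constraint 4: a2 = 4 is even; constraint 13: a4 + a5 = 5. The remaining constraints are straightforward to verify.

Satisfiable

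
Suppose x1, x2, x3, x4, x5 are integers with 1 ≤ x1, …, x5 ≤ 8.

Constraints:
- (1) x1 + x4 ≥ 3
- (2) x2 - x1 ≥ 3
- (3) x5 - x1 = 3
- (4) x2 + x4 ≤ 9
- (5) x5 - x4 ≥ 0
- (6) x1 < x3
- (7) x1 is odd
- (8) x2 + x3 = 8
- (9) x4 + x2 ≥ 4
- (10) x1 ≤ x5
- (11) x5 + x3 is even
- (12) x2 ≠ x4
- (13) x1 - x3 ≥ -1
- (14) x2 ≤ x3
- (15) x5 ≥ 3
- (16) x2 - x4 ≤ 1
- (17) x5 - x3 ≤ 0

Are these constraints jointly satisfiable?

Unsatisfiable

Constraints 2, 5, 13, 16, and 17 give x4 − x2 ≥ -1, x2 − x1 ≥ 3, x1 − x3 ≥ -1, x3 − x5 ≥ 0, x5 − x4 ≥ 0.
Adding all 5 inequalities: the left sides telescope to 0, and the right sides sum to (-1) + 3 + (-1) + 0 + 0 = 1. So 0 ≥ 1, which is false.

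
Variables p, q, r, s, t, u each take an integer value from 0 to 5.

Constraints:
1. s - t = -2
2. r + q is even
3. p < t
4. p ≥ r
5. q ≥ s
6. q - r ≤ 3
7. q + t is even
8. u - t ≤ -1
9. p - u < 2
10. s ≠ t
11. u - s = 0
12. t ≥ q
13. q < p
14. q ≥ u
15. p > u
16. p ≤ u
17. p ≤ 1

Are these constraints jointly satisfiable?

Unsatisfiable

Constraints 13, 14, and 16 give u ≤ q, q < p, p ≤ u. Chaining: u ≤ q < p ≤ u, which forces u < u — impossible.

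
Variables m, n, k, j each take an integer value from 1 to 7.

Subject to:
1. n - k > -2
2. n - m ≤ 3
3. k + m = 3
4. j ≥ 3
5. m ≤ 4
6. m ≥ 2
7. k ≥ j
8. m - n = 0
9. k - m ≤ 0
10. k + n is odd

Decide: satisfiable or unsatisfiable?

Unsatisfiable

From constraints 4 and 7: k ≥ j ≥ 3. From constraint 6: m ≥ 2. Hence k + m ≥ 5. But constraint 3 requires k + m = 3, and 3 < 5. Contradiction.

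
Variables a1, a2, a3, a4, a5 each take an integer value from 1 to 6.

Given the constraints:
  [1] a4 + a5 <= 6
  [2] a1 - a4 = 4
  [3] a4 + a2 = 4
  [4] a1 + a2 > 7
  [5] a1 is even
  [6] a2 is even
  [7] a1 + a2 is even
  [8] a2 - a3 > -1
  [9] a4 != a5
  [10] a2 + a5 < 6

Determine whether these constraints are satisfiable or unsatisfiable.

Satisfiable

One satisfying assignment is a1 = 6, a2 = 2, a3 = 1, a4 = 2, a5 = 1.
For the less obvious constraints — constraint 1: a4 + a5 = 3; constraint 2: a1 - a4 = 4 — and the others hold by inspection.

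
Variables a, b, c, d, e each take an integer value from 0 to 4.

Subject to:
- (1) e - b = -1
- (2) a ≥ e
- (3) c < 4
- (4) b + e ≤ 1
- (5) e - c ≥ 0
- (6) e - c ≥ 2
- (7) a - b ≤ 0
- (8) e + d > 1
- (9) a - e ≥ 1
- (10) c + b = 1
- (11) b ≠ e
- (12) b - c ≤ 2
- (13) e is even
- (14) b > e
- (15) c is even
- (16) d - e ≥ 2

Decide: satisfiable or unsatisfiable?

Unsatisfiable

Constraints 6, 7, 9, and 12 give c − b ≥ -2, b − a ≥ 0, a − e ≥ 1, e − c ≥ 2.
Adding all 4 inequalities: the left sides telescope to 0, and the right sides sum to (-2) + 0 + 1 + 2 = 1. So 0 ≥ 1, which is false.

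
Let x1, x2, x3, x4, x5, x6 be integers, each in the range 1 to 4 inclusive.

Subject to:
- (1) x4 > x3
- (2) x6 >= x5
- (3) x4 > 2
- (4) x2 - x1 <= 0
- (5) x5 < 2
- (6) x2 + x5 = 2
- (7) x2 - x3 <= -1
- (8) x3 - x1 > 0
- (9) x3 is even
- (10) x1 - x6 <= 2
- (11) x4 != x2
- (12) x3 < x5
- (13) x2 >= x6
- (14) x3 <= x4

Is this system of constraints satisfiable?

Unsatisfiable

Constraints 2, 4, 8, 12, and 13 give x6 ≤ x2, x2 ≤ x1, x1 < x3, x3 < x5, x5 ≤ x6. Chaining: x6 ≤ x2 ≤ x1 < x3 < x5 ≤ x6, which forces x6 < x6 — impossible.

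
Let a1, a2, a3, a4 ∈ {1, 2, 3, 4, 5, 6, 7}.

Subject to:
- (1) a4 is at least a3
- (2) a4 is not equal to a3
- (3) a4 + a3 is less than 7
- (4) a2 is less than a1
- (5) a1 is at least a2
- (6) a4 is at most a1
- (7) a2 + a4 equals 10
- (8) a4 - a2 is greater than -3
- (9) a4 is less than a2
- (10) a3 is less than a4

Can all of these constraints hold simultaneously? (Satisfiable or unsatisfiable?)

Satisfiable

Setting (a1, a2, a3, a4) = (7, 6, 2, 4) satisfies everything: constraint 3: a4 + a3 = 6; constraint 7: a2 + a4 = 10, and the others follow.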